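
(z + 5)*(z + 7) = z^2 + 12*z + 35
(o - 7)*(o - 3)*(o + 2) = o^3 - 8*o^2 + o + 42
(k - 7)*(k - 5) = k^2 - 12*k + 35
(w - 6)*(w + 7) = w^2 + w - 42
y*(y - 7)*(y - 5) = y^3 - 12*y^2 + 35*y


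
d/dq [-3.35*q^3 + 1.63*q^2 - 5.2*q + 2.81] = -10.05*q^2 + 3.26*q - 5.2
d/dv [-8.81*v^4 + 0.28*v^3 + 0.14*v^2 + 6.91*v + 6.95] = -35.24*v^3 + 0.84*v^2 + 0.28*v + 6.91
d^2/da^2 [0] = 0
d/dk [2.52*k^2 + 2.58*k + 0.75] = 5.04*k + 2.58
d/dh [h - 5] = 1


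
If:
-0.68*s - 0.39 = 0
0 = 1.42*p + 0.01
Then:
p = -0.01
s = -0.57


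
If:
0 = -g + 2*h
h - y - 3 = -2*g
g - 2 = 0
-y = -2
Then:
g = 2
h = 1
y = 2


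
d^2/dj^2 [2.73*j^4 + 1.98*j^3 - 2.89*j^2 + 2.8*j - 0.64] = 32.76*j^2 + 11.88*j - 5.78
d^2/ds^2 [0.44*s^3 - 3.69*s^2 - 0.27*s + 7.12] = 2.64*s - 7.38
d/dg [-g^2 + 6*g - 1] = 6 - 2*g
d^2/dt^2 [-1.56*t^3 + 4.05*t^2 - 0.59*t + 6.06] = 8.1 - 9.36*t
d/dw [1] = 0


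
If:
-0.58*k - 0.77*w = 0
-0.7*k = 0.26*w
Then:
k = 0.00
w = 0.00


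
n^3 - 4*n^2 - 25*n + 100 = (n - 5)*(n - 4)*(n + 5)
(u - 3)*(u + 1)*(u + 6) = u^3 + 4*u^2 - 15*u - 18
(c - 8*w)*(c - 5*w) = c^2 - 13*c*w + 40*w^2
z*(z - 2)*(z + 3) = z^3 + z^2 - 6*z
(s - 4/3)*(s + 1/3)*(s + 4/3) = s^3 + s^2/3 - 16*s/9 - 16/27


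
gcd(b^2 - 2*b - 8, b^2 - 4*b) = b - 4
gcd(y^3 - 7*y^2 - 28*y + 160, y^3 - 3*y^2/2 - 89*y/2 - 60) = y^2 - 3*y - 40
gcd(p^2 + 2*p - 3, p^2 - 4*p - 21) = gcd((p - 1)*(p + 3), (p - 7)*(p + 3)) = p + 3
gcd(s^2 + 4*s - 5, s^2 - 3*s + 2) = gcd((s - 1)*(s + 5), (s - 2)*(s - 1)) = s - 1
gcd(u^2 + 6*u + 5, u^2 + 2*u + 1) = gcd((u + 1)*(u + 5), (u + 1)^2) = u + 1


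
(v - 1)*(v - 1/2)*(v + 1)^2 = v^4 + v^3/2 - 3*v^2/2 - v/2 + 1/2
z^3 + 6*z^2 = z^2*(z + 6)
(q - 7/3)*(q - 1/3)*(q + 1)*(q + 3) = q^4 + 4*q^3/3 - 62*q^2/9 - 44*q/9 + 7/3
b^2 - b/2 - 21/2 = (b - 7/2)*(b + 3)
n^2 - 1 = (n - 1)*(n + 1)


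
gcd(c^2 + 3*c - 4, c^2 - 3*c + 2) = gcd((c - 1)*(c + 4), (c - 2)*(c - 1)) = c - 1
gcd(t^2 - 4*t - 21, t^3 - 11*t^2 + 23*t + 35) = t - 7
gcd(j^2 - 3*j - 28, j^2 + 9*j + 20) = j + 4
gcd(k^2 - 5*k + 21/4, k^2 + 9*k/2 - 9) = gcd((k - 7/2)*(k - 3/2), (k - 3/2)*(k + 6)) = k - 3/2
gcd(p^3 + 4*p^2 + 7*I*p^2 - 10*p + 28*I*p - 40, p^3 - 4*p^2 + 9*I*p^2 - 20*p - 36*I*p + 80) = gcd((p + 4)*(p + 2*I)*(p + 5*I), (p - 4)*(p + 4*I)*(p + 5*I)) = p + 5*I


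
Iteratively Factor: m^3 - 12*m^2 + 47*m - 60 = (m - 3)*(m^2 - 9*m + 20) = (m - 5)*(m - 3)*(m - 4)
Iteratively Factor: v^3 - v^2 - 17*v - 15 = (v + 3)*(v^2 - 4*v - 5) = (v + 1)*(v + 3)*(v - 5)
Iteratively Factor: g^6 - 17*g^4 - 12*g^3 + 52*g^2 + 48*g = (g - 2)*(g^5 + 2*g^4 - 13*g^3 - 38*g^2 - 24*g) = (g - 4)*(g - 2)*(g^4 + 6*g^3 + 11*g^2 + 6*g) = (g - 4)*(g - 2)*(g + 2)*(g^3 + 4*g^2 + 3*g) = (g - 4)*(g - 2)*(g + 2)*(g + 3)*(g^2 + g) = g*(g - 4)*(g - 2)*(g + 2)*(g + 3)*(g + 1)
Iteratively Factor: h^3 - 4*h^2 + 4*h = (h - 2)*(h^2 - 2*h) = h*(h - 2)*(h - 2)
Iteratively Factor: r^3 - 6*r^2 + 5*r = (r - 5)*(r^2 - r) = (r - 5)*(r - 1)*(r)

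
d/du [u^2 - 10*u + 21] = 2*u - 10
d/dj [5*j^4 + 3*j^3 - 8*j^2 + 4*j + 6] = 20*j^3 + 9*j^2 - 16*j + 4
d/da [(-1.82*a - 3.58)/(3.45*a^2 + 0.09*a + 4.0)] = (6.279*a^2 + 24.702*a - 6.9578)/(11.9025*a^4 + 0.621*a^3 + 27.6081*a^2 + 0.72*a + 16.0)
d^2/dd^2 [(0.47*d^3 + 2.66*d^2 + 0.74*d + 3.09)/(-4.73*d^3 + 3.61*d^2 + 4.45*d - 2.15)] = (-135.07461*d^6 - 158.692446*d^5 - 1032.35088*d^4 + 1232.028704*d^3 + 142.036026*d^2 - 156.78981*d - 209.09712)/(105.823817*d^9 - 242.298507*d^8 - 113.752716*d^7 + 553.169834*d^6 - 113.25243*d^5 - 401.92968*d^4 + 184.7042*d^3 + 77.66445*d^2 - 61.710375*d + 9.938375)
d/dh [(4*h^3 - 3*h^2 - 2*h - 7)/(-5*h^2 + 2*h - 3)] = 4*(-5*h^4 + 4*h^3 - 13*h^2 - 13*h + 5)/(25*h^4 - 20*h^3 + 34*h^2 - 12*h + 9)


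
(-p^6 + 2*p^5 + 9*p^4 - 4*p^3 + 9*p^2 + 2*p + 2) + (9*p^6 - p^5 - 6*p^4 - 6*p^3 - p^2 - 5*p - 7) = 8*p^6 + p^5 + 3*p^4 - 10*p^3 + 8*p^2 - 3*p - 5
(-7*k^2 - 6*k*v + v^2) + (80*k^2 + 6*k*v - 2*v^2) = 73*k^2 - v^2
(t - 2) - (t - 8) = 6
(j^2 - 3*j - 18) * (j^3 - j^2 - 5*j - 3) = j^5 - 4*j^4 - 20*j^3 + 30*j^2 + 99*j + 54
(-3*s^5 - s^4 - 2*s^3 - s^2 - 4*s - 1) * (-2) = 6*s^5 + 2*s^4 + 4*s^3 + 2*s^2 + 8*s + 2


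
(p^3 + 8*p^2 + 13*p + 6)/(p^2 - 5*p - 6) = (p^2 + 7*p + 6)/(p - 6)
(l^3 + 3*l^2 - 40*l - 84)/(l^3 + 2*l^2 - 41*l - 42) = (l + 2)/(l + 1)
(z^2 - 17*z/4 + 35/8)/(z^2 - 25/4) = (4*z - 7)/(2*(2*z + 5))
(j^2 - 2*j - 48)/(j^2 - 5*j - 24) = (j + 6)/(j + 3)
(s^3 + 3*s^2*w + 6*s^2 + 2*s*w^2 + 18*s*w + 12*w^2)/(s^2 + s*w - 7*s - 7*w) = (s^2 + 2*s*w + 6*s + 12*w)/(s - 7)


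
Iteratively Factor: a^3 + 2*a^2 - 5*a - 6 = (a - 2)*(a^2 + 4*a + 3) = (a - 2)*(a + 1)*(a + 3)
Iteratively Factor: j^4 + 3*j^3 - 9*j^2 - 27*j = (j)*(j^3 + 3*j^2 - 9*j - 27) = j*(j - 3)*(j^2 + 6*j + 9) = j*(j - 3)*(j + 3)*(j + 3)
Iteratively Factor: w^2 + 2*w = (w)*(w + 2)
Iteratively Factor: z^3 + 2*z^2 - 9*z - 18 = (z + 2)*(z^2 - 9) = (z + 2)*(z + 3)*(z - 3)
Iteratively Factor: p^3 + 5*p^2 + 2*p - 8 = (p - 1)*(p^2 + 6*p + 8) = (p - 1)*(p + 2)*(p + 4)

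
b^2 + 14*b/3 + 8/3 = (b + 2/3)*(b + 4)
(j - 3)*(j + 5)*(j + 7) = j^3 + 9*j^2 - j - 105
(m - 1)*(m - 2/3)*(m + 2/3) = m^3 - m^2 - 4*m/9 + 4/9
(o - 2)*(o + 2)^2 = o^3 + 2*o^2 - 4*o - 8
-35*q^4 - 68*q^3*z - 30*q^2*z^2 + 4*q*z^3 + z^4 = (-5*q + z)*(q + z)^2*(7*q + z)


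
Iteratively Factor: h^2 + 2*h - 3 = (h + 3)*(h - 1)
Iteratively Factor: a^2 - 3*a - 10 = (a - 5)*(a + 2)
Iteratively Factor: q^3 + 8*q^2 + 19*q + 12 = (q + 4)*(q^2 + 4*q + 3) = (q + 1)*(q + 4)*(q + 3)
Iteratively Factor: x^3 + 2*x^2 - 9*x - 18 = (x + 2)*(x^2 - 9) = (x - 3)*(x + 2)*(x + 3)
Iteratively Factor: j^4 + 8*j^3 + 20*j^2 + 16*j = (j)*(j^3 + 8*j^2 + 20*j + 16) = j*(j + 2)*(j^2 + 6*j + 8) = j*(j + 2)^2*(j + 4)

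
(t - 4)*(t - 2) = t^2 - 6*t + 8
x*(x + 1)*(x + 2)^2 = x^4 + 5*x^3 + 8*x^2 + 4*x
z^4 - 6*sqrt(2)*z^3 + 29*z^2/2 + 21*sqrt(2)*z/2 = z*(z - 7*sqrt(2)/2)*(z - 3*sqrt(2))*(z + sqrt(2)/2)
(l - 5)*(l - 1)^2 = l^3 - 7*l^2 + 11*l - 5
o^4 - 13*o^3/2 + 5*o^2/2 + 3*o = o*(o - 6)*(o - 1)*(o + 1/2)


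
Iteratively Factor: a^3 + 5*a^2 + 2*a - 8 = (a + 4)*(a^2 + a - 2) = (a - 1)*(a + 4)*(a + 2)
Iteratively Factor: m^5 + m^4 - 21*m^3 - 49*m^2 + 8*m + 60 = (m + 3)*(m^4 - 2*m^3 - 15*m^2 - 4*m + 20) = (m + 2)*(m + 3)*(m^3 - 4*m^2 - 7*m + 10) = (m + 2)^2*(m + 3)*(m^2 - 6*m + 5) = (m - 5)*(m + 2)^2*(m + 3)*(m - 1)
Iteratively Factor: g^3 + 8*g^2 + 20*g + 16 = (g + 2)*(g^2 + 6*g + 8) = (g + 2)*(g + 4)*(g + 2)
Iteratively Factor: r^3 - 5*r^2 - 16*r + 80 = (r + 4)*(r^2 - 9*r + 20) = (r - 5)*(r + 4)*(r - 4)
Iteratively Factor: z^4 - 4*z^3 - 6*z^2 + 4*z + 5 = (z - 5)*(z^3 + z^2 - z - 1) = (z - 5)*(z - 1)*(z^2 + 2*z + 1) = (z - 5)*(z - 1)*(z + 1)*(z + 1)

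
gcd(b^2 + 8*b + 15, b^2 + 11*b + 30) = b + 5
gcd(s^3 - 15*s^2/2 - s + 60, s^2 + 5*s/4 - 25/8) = s + 5/2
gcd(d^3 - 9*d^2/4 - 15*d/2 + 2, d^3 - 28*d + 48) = d - 4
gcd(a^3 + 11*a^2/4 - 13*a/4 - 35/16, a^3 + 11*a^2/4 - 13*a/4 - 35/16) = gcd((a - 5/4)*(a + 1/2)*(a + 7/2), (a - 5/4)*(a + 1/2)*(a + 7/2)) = a^3 + 11*a^2/4 - 13*a/4 - 35/16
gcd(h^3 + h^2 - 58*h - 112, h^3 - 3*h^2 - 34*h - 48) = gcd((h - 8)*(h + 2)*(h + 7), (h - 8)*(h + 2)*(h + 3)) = h^2 - 6*h - 16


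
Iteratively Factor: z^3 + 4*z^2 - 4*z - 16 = (z - 2)*(z^2 + 6*z + 8) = (z - 2)*(z + 4)*(z + 2)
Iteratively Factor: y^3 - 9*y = (y)*(y^2 - 9) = y*(y + 3)*(y - 3)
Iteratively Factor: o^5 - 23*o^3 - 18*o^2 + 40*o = (o + 4)*(o^4 - 4*o^3 - 7*o^2 + 10*o) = (o - 5)*(o + 4)*(o^3 + o^2 - 2*o) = (o - 5)*(o - 1)*(o + 4)*(o^2 + 2*o) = (o - 5)*(o - 1)*(o + 2)*(o + 4)*(o)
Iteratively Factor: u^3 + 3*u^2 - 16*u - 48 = (u + 3)*(u^2 - 16) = (u + 3)*(u + 4)*(u - 4)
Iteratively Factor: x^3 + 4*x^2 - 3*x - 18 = (x - 2)*(x^2 + 6*x + 9) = (x - 2)*(x + 3)*(x + 3)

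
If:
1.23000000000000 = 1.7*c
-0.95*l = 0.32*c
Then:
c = 0.72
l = -0.24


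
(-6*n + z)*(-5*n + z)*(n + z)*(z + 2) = 30*n^3*z + 60*n^3 + 19*n^2*z^2 + 38*n^2*z - 10*n*z^3 - 20*n*z^2 + z^4 + 2*z^3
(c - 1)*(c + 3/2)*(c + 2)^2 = c^4 + 9*c^3/2 + 9*c^2/2 - 4*c - 6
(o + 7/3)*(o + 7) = o^2 + 28*o/3 + 49/3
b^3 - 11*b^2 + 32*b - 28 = (b - 7)*(b - 2)^2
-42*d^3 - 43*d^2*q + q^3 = (-7*d + q)*(d + q)*(6*d + q)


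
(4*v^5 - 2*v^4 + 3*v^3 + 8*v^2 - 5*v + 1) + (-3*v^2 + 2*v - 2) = 4*v^5 - 2*v^4 + 3*v^3 + 5*v^2 - 3*v - 1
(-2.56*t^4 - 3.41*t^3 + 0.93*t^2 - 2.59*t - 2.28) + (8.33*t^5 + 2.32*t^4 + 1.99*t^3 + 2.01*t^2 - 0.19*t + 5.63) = 8.33*t^5 - 0.24*t^4 - 1.42*t^3 + 2.94*t^2 - 2.78*t + 3.35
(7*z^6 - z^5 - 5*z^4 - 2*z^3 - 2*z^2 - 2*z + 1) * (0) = 0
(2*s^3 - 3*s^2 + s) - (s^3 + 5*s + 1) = s^3 - 3*s^2 - 4*s - 1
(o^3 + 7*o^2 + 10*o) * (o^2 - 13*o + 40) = o^5 - 6*o^4 - 41*o^3 + 150*o^2 + 400*o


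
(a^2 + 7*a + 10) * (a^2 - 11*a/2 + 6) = a^4 + 3*a^3/2 - 45*a^2/2 - 13*a + 60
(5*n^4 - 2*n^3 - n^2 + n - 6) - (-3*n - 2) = 5*n^4 - 2*n^3 - n^2 + 4*n - 4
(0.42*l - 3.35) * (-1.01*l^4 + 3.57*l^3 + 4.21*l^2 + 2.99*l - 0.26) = -0.4242*l^5 + 4.8829*l^4 - 10.1913*l^3 - 12.8477*l^2 - 10.1257*l + 0.871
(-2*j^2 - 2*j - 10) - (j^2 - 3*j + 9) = -3*j^2 + j - 19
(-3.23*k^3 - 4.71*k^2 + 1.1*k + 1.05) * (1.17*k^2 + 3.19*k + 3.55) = -3.7791*k^5 - 15.8144*k^4 - 25.2044*k^3 - 11.983*k^2 + 7.2545*k + 3.7275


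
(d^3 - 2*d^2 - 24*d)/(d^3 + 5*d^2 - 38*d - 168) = d/(d + 7)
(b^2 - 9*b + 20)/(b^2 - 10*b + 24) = (b - 5)/(b - 6)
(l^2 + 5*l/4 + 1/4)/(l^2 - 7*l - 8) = (l + 1/4)/(l - 8)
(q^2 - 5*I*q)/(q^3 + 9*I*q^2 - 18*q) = (q - 5*I)/(q^2 + 9*I*q - 18)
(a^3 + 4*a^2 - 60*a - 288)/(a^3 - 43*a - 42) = (a^2 - 2*a - 48)/(a^2 - 6*a - 7)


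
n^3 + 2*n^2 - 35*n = n*(n - 5)*(n + 7)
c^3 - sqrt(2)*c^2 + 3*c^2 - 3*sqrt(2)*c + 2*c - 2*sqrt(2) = (c + 1)*(c + 2)*(c - sqrt(2))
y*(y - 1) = y^2 - y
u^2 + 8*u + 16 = (u + 4)^2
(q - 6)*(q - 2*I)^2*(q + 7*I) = q^4 - 6*q^3 + 3*I*q^3 + 24*q^2 - 18*I*q^2 - 144*q - 28*I*q + 168*I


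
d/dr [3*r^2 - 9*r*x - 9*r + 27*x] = 6*r - 9*x - 9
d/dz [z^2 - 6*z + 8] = 2*z - 6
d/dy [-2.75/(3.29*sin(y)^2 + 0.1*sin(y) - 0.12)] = (18.095*sin(y) + 0.275)*cos(y)/(3.29*sin(y)^2 + 0.1*sin(y) - 0.12)^2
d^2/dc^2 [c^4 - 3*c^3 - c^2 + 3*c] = 12*c^2 - 18*c - 2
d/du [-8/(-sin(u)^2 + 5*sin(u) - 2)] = 8*(5 - 2*sin(u))*cos(u)/(sin(u)^2 - 5*sin(u) + 2)^2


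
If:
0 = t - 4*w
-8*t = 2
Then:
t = -1/4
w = -1/16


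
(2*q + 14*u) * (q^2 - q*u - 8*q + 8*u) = 2*q^3 + 12*q^2*u - 16*q^2 - 14*q*u^2 - 96*q*u + 112*u^2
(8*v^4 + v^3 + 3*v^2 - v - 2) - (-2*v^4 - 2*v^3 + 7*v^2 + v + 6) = 10*v^4 + 3*v^3 - 4*v^2 - 2*v - 8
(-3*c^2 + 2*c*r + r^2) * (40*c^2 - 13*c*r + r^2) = -120*c^4 + 119*c^3*r + 11*c^2*r^2 - 11*c*r^3 + r^4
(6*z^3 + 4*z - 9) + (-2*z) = 6*z^3 + 2*z - 9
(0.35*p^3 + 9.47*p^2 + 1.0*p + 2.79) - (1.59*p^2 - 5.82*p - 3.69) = 0.35*p^3 + 7.88*p^2 + 6.82*p + 6.48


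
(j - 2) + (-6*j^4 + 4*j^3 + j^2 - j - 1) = -6*j^4 + 4*j^3 + j^2 - 3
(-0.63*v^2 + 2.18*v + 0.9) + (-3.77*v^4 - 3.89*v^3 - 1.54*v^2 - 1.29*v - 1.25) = -3.77*v^4 - 3.89*v^3 - 2.17*v^2 + 0.89*v - 0.35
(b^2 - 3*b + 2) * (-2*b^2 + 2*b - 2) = -2*b^4 + 8*b^3 - 12*b^2 + 10*b - 4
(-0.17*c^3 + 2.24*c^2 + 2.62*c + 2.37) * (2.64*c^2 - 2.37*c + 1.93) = -0.4488*c^5 + 6.3165*c^4 + 1.2799*c^3 + 4.3706*c^2 - 0.5603*c + 4.5741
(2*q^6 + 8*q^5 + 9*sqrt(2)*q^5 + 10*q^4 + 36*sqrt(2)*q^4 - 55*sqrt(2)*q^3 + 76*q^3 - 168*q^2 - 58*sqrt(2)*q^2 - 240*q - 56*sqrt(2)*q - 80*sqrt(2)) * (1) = 2*q^6 + 8*q^5 + 9*sqrt(2)*q^5 + 10*q^4 + 36*sqrt(2)*q^4 - 55*sqrt(2)*q^3 + 76*q^3 - 168*q^2 - 58*sqrt(2)*q^2 - 240*q - 56*sqrt(2)*q - 80*sqrt(2)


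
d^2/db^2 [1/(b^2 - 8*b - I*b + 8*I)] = 2*(-b^2 + 8*b + I*b + (-2*b + 8 + I)^2 - 8*I)/(b^2 - 8*b - I*b + 8*I)^3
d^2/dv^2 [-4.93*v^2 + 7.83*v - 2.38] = -9.86000000000000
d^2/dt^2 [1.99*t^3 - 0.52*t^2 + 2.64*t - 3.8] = 11.94*t - 1.04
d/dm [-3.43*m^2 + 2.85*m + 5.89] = 2.85 - 6.86*m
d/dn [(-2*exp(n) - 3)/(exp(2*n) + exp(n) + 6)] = ((2*exp(n) + 1)*(2*exp(n) + 3) - 2*exp(2*n) - 2*exp(n) - 12)*exp(n)/(exp(2*n) + exp(n) + 6)^2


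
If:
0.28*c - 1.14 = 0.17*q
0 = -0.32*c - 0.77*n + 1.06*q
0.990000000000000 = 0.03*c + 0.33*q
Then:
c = 5.58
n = 1.11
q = 2.49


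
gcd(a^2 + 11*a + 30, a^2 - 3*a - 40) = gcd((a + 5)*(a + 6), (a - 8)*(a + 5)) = a + 5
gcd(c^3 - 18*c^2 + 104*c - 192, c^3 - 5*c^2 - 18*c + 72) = c - 6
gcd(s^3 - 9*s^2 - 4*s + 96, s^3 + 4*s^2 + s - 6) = s + 3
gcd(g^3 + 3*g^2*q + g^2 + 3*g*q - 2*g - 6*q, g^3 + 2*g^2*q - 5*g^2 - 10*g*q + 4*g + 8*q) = g - 1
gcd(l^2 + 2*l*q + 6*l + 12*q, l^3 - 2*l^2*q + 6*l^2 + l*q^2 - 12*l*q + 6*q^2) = l + 6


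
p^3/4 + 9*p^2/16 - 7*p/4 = p*(p/4 + 1)*(p - 7/4)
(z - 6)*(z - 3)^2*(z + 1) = z^4 - 11*z^3 + 33*z^2 - 9*z - 54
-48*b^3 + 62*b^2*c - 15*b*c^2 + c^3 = (-8*b + c)*(-6*b + c)*(-b + c)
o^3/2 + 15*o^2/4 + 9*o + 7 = (o/2 + 1)*(o + 2)*(o + 7/2)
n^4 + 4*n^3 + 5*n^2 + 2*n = n*(n + 1)^2*(n + 2)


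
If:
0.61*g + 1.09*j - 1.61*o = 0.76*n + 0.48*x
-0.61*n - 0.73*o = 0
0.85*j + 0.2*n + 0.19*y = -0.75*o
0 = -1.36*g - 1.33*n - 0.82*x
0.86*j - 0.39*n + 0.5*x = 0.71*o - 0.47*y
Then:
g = 0.364860349359582*y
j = -0.294292608241081*y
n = -0.140958470027578*y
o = 0.117787214680579*y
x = -0.376506475600429*y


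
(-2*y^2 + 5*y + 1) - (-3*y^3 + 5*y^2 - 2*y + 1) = 3*y^3 - 7*y^2 + 7*y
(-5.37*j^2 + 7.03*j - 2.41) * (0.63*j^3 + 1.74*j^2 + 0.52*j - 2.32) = -3.3831*j^5 - 4.9149*j^4 + 7.9215*j^3 + 11.9206*j^2 - 17.5628*j + 5.5912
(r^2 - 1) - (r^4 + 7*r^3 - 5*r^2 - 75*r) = -r^4 - 7*r^3 + 6*r^2 + 75*r - 1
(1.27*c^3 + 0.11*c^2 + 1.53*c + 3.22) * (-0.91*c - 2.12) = -1.1557*c^4 - 2.7925*c^3 - 1.6255*c^2 - 6.1738*c - 6.8264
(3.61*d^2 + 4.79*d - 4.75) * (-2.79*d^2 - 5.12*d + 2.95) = -10.0719*d^4 - 31.8473*d^3 - 0.622799999999998*d^2 + 38.4505*d - 14.0125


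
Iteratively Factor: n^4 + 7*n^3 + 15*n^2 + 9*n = (n + 3)*(n^3 + 4*n^2 + 3*n) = n*(n + 3)*(n^2 + 4*n + 3) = n*(n + 1)*(n + 3)*(n + 3)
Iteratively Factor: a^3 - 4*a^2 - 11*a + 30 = (a - 2)*(a^2 - 2*a - 15) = (a - 2)*(a + 3)*(a - 5)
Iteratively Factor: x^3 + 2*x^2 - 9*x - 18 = (x - 3)*(x^2 + 5*x + 6) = (x - 3)*(x + 2)*(x + 3)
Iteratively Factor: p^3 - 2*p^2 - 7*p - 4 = (p - 4)*(p^2 + 2*p + 1) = (p - 4)*(p + 1)*(p + 1)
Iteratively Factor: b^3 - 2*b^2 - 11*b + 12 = (b + 3)*(b^2 - 5*b + 4) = (b - 4)*(b + 3)*(b - 1)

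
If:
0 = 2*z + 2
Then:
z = -1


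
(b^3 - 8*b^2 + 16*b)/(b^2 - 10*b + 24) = b*(b - 4)/(b - 6)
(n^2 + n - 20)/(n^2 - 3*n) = (n^2 + n - 20)/(n*(n - 3))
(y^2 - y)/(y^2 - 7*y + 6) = y/(y - 6)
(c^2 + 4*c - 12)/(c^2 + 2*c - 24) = (c - 2)/(c - 4)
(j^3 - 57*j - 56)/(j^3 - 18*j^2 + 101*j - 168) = (j^2 + 8*j + 7)/(j^2 - 10*j + 21)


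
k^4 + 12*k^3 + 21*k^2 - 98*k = k*(k - 2)*(k + 7)^2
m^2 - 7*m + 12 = (m - 4)*(m - 3)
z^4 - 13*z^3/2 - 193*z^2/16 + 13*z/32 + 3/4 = (z - 8)*(z - 1/4)*(z + 1/4)*(z + 3/2)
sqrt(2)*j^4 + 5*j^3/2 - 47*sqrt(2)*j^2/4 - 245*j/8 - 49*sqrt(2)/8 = (j - 7/2)*(j + 7/2)*(j + sqrt(2))*(sqrt(2)*j + 1/2)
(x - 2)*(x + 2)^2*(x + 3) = x^4 + 5*x^3 + 2*x^2 - 20*x - 24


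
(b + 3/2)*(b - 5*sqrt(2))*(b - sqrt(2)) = b^3 - 6*sqrt(2)*b^2 + 3*b^2/2 - 9*sqrt(2)*b + 10*b + 15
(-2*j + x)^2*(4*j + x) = 16*j^3 - 12*j^2*x + x^3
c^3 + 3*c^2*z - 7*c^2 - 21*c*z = c*(c - 7)*(c + 3*z)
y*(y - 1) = y^2 - y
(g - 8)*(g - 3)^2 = g^3 - 14*g^2 + 57*g - 72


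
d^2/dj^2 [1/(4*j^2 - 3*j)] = 2*(-4*j*(4*j - 3) + (8*j - 3)^2)/(j^3*(4*j - 3)^3)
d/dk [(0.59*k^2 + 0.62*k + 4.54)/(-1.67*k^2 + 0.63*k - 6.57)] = (1.4071*k^2 + 7.411*k - 6.9336)/(2.7889*k^4 - 2.1042*k^3 + 22.3407*k^2 - 8.2782*k + 43.1649)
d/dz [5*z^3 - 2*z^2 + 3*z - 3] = 15*z^2 - 4*z + 3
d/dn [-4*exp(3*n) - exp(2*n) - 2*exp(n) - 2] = 2*(-6*exp(2*n) - exp(n) - 1)*exp(n)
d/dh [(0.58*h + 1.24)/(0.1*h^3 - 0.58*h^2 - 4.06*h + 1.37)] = (-0.116*h^3 - 0.0356000000000001*h^2 + 1.4384*h + 5.829)/(0.01*h^6 - 0.116*h^5 - 0.4756*h^4 + 4.9836*h^3 + 14.8944*h^2 - 11.1244*h + 1.8769)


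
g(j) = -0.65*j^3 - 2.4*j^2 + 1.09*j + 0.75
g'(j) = -1.95*j^2 - 4.8*j + 1.09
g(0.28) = 0.85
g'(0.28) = -0.41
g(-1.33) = -3.42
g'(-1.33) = 4.02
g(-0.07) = 0.66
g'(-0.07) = 1.42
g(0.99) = -1.15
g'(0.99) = -5.57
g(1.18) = -2.37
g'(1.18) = -7.29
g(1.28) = -3.15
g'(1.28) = -8.25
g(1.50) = -5.21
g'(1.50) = -10.50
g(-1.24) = -3.05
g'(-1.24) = 4.04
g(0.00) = 0.75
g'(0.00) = 1.09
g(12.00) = -1454.97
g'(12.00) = -337.31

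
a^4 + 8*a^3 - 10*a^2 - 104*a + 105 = (a - 3)*(a - 1)*(a + 5)*(a + 7)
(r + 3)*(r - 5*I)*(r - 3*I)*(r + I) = r^4 + 3*r^3 - 7*I*r^3 - 7*r^2 - 21*I*r^2 - 21*r - 15*I*r - 45*I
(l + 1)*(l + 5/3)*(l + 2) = l^3 + 14*l^2/3 + 7*l + 10/3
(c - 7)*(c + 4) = c^2 - 3*c - 28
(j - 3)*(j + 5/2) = j^2 - j/2 - 15/2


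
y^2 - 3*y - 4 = (y - 4)*(y + 1)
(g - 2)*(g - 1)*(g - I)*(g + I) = g^4 - 3*g^3 + 3*g^2 - 3*g + 2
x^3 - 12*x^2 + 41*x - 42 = (x - 7)*(x - 3)*(x - 2)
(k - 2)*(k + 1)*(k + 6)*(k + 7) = k^4 + 12*k^3 + 27*k^2 - 68*k - 84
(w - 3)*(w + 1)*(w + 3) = w^3 + w^2 - 9*w - 9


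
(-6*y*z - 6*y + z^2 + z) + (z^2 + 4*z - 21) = -6*y*z - 6*y + 2*z^2 + 5*z - 21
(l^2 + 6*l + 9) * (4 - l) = -l^3 - 2*l^2 + 15*l + 36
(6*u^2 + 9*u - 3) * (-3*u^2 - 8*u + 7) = -18*u^4 - 75*u^3 - 21*u^2 + 87*u - 21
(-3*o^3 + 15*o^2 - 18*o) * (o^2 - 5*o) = -3*o^5 + 30*o^4 - 93*o^3 + 90*o^2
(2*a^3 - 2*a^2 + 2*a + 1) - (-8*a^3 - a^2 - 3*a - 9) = 10*a^3 - a^2 + 5*a + 10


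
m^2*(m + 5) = m^3 + 5*m^2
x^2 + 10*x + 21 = (x + 3)*(x + 7)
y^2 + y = y*(y + 1)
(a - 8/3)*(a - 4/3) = a^2 - 4*a + 32/9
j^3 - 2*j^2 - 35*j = j*(j - 7)*(j + 5)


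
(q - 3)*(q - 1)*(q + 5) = q^3 + q^2 - 17*q + 15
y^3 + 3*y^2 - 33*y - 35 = (y - 5)*(y + 1)*(y + 7)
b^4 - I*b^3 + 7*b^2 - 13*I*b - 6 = (b - 2*I)*(b - I)^2*(b + 3*I)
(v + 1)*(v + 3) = v^2 + 4*v + 3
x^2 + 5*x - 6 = (x - 1)*(x + 6)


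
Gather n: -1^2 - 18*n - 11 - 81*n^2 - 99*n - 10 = -81*n^2 - 117*n - 22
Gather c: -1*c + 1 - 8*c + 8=9 - 9*c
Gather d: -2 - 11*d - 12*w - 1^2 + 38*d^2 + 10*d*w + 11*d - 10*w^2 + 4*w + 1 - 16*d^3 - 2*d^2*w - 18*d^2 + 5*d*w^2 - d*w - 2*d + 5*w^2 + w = -16*d^3 + d^2*(20 - 2*w) + d*(5*w^2 + 9*w - 2) - 5*w^2 - 7*w - 2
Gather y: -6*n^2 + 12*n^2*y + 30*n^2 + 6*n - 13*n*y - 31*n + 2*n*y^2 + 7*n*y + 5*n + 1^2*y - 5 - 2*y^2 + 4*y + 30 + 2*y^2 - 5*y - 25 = 24*n^2 + 2*n*y^2 - 20*n + y*(12*n^2 - 6*n)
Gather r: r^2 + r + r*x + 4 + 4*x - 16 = r^2 + r*(x + 1) + 4*x - 12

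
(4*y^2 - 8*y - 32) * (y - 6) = 4*y^3 - 32*y^2 + 16*y + 192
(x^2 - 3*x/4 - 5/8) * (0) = 0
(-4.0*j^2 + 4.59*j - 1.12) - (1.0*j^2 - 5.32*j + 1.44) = -5.0*j^2 + 9.91*j - 2.56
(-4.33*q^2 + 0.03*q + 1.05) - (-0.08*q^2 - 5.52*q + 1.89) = -4.25*q^2 + 5.55*q - 0.84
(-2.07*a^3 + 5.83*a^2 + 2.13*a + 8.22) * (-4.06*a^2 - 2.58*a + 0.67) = 8.4042*a^5 - 18.3292*a^4 - 25.0761*a^3 - 34.9625*a^2 - 19.7805*a + 5.5074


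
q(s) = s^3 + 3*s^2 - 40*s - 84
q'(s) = 3*s^2 + 6*s - 40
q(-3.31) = 45.00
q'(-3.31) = -26.99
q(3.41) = -145.86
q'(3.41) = 15.34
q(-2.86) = 31.55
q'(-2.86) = -32.62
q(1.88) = -141.95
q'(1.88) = -18.12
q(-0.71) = -54.45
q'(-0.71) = -42.75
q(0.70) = -110.19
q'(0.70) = -34.33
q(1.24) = -127.08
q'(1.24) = -27.95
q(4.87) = -92.15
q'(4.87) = 60.37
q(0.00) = -84.00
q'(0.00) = -40.00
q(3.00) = -150.00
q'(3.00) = 5.00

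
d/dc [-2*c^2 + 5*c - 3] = 5 - 4*c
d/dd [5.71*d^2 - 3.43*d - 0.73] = 11.42*d - 3.43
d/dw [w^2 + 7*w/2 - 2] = 2*w + 7/2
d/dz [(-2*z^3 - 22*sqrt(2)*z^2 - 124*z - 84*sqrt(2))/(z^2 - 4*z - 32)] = 2*(-z^4 + 8*z^3 + 44*sqrt(2)*z^2 + 158*z^2 + 788*sqrt(2)*z - 168*sqrt(2) + 1984)/(z^4 - 8*z^3 - 48*z^2 + 256*z + 1024)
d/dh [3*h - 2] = 3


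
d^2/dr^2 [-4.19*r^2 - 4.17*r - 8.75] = -8.38000000000000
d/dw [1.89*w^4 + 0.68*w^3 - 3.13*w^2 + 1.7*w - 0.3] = 7.56*w^3 + 2.04*w^2 - 6.26*w + 1.7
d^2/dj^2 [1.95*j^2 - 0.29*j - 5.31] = 3.90000000000000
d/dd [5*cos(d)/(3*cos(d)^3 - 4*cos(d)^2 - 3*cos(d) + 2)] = 10*(3*cos(d)^3 - 2*cos(d)^2 - 1)*sin(d)/(3*sin(d)^2*cos(d) - 4*sin(d)^2 + 2)^2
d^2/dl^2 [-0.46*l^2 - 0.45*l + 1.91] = -0.920000000000000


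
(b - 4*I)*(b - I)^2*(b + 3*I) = b^4 - 3*I*b^3 + 9*b^2 - 23*I*b - 12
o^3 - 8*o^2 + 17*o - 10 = (o - 5)*(o - 2)*(o - 1)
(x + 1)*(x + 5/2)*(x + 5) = x^3 + 17*x^2/2 + 20*x + 25/2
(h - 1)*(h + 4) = h^2 + 3*h - 4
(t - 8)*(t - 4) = t^2 - 12*t + 32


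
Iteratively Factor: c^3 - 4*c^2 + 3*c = (c - 1)*(c^2 - 3*c) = c*(c - 1)*(c - 3)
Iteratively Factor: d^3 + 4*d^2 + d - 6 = (d + 2)*(d^2 + 2*d - 3) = (d + 2)*(d + 3)*(d - 1)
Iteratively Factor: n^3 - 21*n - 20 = (n - 5)*(n^2 + 5*n + 4) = (n - 5)*(n + 4)*(n + 1)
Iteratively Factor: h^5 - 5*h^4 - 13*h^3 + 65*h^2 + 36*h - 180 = (h + 3)*(h^4 - 8*h^3 + 11*h^2 + 32*h - 60) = (h - 5)*(h + 3)*(h^3 - 3*h^2 - 4*h + 12) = (h - 5)*(h - 3)*(h + 3)*(h^2 - 4) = (h - 5)*(h - 3)*(h - 2)*(h + 3)*(h + 2)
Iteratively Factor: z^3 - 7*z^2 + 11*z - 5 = (z - 5)*(z^2 - 2*z + 1) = (z - 5)*(z - 1)*(z - 1)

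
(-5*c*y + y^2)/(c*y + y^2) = (-5*c + y)/(c + y)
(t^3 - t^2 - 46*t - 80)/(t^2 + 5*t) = t - 6 - 16/t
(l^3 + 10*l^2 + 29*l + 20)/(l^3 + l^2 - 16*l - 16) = (l + 5)/(l - 4)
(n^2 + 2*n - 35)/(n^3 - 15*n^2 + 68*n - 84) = (n^2 + 2*n - 35)/(n^3 - 15*n^2 + 68*n - 84)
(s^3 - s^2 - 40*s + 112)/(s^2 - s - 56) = (s^2 - 8*s + 16)/(s - 8)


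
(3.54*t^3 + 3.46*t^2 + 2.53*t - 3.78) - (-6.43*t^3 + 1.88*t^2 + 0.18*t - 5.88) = 9.97*t^3 + 1.58*t^2 + 2.35*t + 2.1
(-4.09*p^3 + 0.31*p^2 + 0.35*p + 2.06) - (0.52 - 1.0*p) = -4.09*p^3 + 0.31*p^2 + 1.35*p + 1.54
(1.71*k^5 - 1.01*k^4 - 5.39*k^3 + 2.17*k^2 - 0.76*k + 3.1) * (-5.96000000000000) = -10.1916*k^5 + 6.0196*k^4 + 32.1244*k^3 - 12.9332*k^2 + 4.5296*k - 18.476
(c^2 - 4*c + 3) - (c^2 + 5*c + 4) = -9*c - 1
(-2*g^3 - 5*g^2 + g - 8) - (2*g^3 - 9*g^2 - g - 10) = -4*g^3 + 4*g^2 + 2*g + 2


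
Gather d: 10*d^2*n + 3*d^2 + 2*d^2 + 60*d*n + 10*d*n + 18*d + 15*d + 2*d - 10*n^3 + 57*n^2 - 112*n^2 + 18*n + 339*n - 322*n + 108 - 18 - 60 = d^2*(10*n + 5) + d*(70*n + 35) - 10*n^3 - 55*n^2 + 35*n + 30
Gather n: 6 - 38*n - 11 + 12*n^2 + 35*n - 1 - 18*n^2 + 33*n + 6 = -6*n^2 + 30*n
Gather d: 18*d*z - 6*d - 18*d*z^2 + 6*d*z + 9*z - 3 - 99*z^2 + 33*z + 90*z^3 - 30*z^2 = d*(-18*z^2 + 24*z - 6) + 90*z^3 - 129*z^2 + 42*z - 3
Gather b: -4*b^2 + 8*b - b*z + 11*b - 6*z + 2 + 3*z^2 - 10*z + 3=-4*b^2 + b*(19 - z) + 3*z^2 - 16*z + 5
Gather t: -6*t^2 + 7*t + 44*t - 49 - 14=-6*t^2 + 51*t - 63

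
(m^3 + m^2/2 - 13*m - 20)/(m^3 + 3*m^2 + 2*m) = (m^2 - 3*m/2 - 10)/(m*(m + 1))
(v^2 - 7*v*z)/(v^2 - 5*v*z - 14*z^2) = v/(v + 2*z)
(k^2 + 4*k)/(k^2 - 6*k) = (k + 4)/(k - 6)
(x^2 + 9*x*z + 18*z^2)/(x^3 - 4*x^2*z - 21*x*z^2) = (x + 6*z)/(x*(x - 7*z))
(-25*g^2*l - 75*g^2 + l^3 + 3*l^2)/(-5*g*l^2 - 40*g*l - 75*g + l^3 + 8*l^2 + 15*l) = (5*g + l)/(l + 5)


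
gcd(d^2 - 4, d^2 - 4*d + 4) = d - 2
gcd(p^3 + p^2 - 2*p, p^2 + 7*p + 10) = p + 2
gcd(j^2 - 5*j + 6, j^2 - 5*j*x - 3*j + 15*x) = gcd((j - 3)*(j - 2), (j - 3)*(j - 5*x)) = j - 3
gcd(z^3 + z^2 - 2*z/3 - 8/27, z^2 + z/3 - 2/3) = z - 2/3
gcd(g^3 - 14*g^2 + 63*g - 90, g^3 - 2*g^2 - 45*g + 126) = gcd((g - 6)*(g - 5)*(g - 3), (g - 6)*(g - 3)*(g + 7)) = g^2 - 9*g + 18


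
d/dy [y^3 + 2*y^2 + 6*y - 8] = 3*y^2 + 4*y + 6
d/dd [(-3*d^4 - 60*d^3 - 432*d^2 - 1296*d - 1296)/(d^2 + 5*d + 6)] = 3*(-2*d^3 - 27*d^2 - 108*d - 108)/(d^2 + 6*d + 9)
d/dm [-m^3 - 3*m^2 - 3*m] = -3*m^2 - 6*m - 3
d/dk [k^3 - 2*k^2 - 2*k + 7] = 3*k^2 - 4*k - 2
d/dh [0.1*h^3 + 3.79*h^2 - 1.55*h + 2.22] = 0.3*h^2 + 7.58*h - 1.55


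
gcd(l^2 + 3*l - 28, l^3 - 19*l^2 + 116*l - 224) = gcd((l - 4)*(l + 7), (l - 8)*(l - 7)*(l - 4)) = l - 4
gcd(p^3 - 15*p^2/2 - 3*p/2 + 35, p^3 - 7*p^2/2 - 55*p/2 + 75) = p - 5/2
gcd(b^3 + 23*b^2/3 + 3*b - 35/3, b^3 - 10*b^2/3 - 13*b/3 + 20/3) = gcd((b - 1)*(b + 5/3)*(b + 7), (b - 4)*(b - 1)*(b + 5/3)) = b^2 + 2*b/3 - 5/3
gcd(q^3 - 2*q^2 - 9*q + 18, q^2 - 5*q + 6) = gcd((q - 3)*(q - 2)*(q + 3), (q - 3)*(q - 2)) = q^2 - 5*q + 6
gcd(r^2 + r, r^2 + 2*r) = r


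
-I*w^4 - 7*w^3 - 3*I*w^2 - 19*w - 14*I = (w - 7*I)*(w - 2*I)*(w + I)*(-I*w + 1)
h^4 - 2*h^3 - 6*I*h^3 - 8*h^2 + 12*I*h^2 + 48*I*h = h*(h - 4)*(h + 2)*(h - 6*I)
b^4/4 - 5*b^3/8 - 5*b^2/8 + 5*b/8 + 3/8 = (b/2 + 1/4)*(b/2 + 1/2)*(b - 3)*(b - 1)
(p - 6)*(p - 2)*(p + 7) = p^3 - p^2 - 44*p + 84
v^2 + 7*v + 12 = (v + 3)*(v + 4)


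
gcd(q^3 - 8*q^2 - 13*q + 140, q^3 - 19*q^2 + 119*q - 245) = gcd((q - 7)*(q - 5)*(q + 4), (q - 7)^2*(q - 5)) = q^2 - 12*q + 35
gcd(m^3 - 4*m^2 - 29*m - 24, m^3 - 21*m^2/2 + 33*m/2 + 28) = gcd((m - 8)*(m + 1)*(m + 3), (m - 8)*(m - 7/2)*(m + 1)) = m^2 - 7*m - 8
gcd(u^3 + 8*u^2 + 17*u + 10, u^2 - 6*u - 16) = u + 2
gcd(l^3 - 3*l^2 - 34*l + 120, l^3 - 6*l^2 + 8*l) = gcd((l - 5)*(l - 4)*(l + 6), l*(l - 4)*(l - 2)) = l - 4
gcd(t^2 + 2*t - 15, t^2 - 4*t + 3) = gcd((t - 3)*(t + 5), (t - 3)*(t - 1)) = t - 3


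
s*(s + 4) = s^2 + 4*s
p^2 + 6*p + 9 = (p + 3)^2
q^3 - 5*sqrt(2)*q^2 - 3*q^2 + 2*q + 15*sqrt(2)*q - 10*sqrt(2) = (q - 2)*(q - 1)*(q - 5*sqrt(2))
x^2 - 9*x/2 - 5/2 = (x - 5)*(x + 1/2)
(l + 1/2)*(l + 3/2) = l^2 + 2*l + 3/4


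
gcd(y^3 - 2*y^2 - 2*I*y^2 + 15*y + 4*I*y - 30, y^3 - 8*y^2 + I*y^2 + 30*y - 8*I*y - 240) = y - 5*I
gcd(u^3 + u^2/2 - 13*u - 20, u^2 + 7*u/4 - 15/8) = u + 5/2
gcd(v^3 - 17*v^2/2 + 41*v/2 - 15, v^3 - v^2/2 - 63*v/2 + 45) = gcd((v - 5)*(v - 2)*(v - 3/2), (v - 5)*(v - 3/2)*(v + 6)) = v^2 - 13*v/2 + 15/2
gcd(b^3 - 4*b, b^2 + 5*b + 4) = 1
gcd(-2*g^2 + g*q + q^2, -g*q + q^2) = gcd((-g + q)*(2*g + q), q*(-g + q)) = -g + q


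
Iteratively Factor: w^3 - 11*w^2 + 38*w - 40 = (w - 4)*(w^2 - 7*w + 10) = (w - 4)*(w - 2)*(w - 5)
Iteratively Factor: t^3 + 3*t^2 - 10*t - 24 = (t + 4)*(t^2 - t - 6) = (t + 2)*(t + 4)*(t - 3)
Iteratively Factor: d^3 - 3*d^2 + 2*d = (d - 1)*(d^2 - 2*d) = (d - 2)*(d - 1)*(d)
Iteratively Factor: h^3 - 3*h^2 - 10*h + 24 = (h + 3)*(h^2 - 6*h + 8) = (h - 2)*(h + 3)*(h - 4)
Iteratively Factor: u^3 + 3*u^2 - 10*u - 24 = (u - 3)*(u^2 + 6*u + 8) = (u - 3)*(u + 4)*(u + 2)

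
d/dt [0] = 0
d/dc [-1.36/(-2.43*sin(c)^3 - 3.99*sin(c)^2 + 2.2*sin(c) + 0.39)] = (-9.9144*sin(c)^2 - 10.8528*sin(c) + 2.992)*cos(c)/(2.43*sin(c)^3 + 3.99*sin(c)^2 - 2.2*sin(c) - 0.39)^2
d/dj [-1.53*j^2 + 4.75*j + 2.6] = 4.75 - 3.06*j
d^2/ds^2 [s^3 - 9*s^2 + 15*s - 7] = 6*s - 18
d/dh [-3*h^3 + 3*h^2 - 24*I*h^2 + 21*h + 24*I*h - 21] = -9*h^2 + h*(6 - 48*I) + 21 + 24*I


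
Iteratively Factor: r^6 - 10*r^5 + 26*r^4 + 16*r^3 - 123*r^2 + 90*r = (r + 2)*(r^5 - 12*r^4 + 50*r^3 - 84*r^2 + 45*r) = r*(r + 2)*(r^4 - 12*r^3 + 50*r^2 - 84*r + 45) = r*(r - 3)*(r + 2)*(r^3 - 9*r^2 + 23*r - 15) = r*(r - 3)^2*(r + 2)*(r^2 - 6*r + 5) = r*(r - 3)^2*(r - 1)*(r + 2)*(r - 5)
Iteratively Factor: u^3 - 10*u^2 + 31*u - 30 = (u - 2)*(u^2 - 8*u + 15) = (u - 3)*(u - 2)*(u - 5)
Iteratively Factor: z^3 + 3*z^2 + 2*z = (z)*(z^2 + 3*z + 2) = z*(z + 1)*(z + 2)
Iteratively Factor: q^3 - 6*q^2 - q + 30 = (q + 2)*(q^2 - 8*q + 15) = (q - 5)*(q + 2)*(q - 3)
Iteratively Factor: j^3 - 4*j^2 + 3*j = (j - 3)*(j^2 - j) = j*(j - 3)*(j - 1)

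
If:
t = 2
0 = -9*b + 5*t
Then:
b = 10/9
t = 2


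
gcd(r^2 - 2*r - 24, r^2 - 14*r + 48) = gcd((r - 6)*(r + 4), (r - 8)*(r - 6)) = r - 6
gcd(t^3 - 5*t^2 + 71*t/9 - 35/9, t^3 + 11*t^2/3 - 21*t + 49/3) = t^2 - 10*t/3 + 7/3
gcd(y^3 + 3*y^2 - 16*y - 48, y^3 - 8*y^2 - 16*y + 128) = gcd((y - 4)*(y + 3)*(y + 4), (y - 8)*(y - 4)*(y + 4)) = y^2 - 16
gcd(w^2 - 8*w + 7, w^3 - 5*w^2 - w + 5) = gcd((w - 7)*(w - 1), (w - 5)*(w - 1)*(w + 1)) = w - 1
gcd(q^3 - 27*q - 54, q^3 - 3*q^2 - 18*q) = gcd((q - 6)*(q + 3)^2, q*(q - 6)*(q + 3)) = q^2 - 3*q - 18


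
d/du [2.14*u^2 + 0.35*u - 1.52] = 4.28*u + 0.35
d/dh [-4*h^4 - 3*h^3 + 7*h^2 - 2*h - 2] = -16*h^3 - 9*h^2 + 14*h - 2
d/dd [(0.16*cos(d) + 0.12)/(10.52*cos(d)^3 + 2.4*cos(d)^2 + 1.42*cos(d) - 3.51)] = (3.3664*cos(d)^3 + 4.1712*cos(d)^2 + 0.576*cos(d) + 0.732)*sin(d)/(110.6704*cos(d)^6 + 50.496*cos(d)^5 + 35.6368*cos(d)^4 - 67.0344*cos(d)^3 - 14.8316*cos(d)^2 - 9.9684*cos(d) + 12.3201)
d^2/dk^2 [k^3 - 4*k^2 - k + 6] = 6*k - 8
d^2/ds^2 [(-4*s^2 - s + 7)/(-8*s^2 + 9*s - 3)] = 32*(22*s^3 - 102*s^2 + 90*s - 21)/(512*s^6 - 1728*s^5 + 2520*s^4 - 2025*s^3 + 945*s^2 - 243*s + 27)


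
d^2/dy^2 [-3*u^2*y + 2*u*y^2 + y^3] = 4*u + 6*y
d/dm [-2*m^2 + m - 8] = 1 - 4*m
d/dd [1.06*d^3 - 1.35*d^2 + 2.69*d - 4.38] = 3.18*d^2 - 2.7*d + 2.69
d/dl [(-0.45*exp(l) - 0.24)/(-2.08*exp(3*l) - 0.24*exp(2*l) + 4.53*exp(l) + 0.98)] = (-1.872*exp(3*l) - 1.6056*exp(2*l) - 0.1152*exp(l) + 0.6462)*exp(l)/(4.3264*exp(6*l) + 0.9984*exp(5*l) - 18.7872*exp(4*l) - 6.2512*exp(3*l) + 20.0505*exp(2*l) + 8.8788*exp(l) + 0.9604)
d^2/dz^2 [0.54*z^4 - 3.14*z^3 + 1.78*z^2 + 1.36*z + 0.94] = 6.48*z^2 - 18.84*z + 3.56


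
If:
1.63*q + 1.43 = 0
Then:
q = -0.88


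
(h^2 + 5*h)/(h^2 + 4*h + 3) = h*(h + 5)/(h^2 + 4*h + 3)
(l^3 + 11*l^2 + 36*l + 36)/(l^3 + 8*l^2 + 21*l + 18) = (l + 6)/(l + 3)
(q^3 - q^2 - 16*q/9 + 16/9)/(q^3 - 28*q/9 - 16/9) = (3*q^2 - 7*q + 4)/(3*q^2 - 4*q - 4)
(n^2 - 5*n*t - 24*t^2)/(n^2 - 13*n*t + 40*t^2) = (-n - 3*t)/(-n + 5*t)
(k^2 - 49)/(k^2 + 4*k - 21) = (k - 7)/(k - 3)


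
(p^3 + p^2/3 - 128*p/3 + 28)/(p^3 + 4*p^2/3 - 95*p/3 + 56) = (3*p^2 - 20*p + 12)/(3*p^2 - 17*p + 24)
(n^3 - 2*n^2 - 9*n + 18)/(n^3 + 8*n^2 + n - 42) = (n - 3)/(n + 7)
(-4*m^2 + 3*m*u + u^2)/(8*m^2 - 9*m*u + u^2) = (4*m + u)/(-8*m + u)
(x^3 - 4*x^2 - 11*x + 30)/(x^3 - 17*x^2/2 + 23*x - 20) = 2*(x^2 - 2*x - 15)/(2*x^2 - 13*x + 20)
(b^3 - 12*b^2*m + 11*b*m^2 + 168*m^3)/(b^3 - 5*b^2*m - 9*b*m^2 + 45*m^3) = (b^2 - 15*b*m + 56*m^2)/(b^2 - 8*b*m + 15*m^2)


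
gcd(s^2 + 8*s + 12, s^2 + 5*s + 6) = s + 2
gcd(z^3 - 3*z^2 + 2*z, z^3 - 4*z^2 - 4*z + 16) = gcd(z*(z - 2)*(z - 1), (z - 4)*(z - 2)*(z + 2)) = z - 2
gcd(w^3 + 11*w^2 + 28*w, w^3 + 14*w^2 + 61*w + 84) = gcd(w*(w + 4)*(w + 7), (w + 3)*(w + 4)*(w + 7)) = w^2 + 11*w + 28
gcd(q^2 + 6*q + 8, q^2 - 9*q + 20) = 1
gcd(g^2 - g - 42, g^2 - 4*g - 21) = g - 7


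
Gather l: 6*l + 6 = 6*l + 6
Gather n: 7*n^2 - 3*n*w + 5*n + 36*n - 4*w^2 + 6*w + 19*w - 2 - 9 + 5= 7*n^2 + n*(41 - 3*w) - 4*w^2 + 25*w - 6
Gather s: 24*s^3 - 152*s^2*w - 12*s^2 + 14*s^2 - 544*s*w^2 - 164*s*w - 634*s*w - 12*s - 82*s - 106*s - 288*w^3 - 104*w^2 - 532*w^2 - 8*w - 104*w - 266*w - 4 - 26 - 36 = 24*s^3 + s^2*(2 - 152*w) + s*(-544*w^2 - 798*w - 200) - 288*w^3 - 636*w^2 - 378*w - 66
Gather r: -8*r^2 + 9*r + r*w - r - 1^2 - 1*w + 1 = -8*r^2 + r*(w + 8) - w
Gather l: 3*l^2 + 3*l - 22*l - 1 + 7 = 3*l^2 - 19*l + 6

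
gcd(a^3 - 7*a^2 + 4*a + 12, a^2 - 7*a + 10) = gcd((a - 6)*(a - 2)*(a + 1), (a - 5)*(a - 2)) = a - 2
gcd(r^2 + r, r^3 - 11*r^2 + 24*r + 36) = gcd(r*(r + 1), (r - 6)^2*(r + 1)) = r + 1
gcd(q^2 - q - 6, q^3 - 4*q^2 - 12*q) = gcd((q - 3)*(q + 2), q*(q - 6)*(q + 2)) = q + 2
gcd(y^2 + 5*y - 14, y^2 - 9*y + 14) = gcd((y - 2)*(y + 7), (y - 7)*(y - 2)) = y - 2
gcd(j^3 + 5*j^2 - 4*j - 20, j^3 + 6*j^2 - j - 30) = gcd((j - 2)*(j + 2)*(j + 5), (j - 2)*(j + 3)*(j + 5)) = j^2 + 3*j - 10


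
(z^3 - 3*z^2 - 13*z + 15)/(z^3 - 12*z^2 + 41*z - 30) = (z + 3)/(z - 6)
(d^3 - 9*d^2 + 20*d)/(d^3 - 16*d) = (d - 5)/(d + 4)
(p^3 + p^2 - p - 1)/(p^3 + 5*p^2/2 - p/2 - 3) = 2*(p^2 + 2*p + 1)/(2*p^2 + 7*p + 6)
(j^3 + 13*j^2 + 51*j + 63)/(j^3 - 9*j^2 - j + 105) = (j^2 + 10*j + 21)/(j^2 - 12*j + 35)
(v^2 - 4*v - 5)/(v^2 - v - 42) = (-v^2 + 4*v + 5)/(-v^2 + v + 42)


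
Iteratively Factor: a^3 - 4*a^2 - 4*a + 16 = (a - 2)*(a^2 - 2*a - 8) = (a - 4)*(a - 2)*(a + 2)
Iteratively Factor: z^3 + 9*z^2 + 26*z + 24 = (z + 2)*(z^2 + 7*z + 12) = (z + 2)*(z + 4)*(z + 3)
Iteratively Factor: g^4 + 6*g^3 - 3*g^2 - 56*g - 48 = (g + 4)*(g^3 + 2*g^2 - 11*g - 12) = (g + 4)^2*(g^2 - 2*g - 3) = (g - 3)*(g + 4)^2*(g + 1)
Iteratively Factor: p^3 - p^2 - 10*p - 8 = (p + 2)*(p^2 - 3*p - 4) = (p + 1)*(p + 2)*(p - 4)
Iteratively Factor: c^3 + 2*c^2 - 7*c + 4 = (c + 4)*(c^2 - 2*c + 1) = (c - 1)*(c + 4)*(c - 1)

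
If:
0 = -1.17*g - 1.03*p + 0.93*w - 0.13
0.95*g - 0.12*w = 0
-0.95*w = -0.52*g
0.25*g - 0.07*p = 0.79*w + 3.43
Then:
No Solution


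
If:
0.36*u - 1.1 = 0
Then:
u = 3.06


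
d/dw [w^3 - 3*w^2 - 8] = 3*w*(w - 2)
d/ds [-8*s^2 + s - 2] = 1 - 16*s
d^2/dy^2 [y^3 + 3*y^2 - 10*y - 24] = 6*y + 6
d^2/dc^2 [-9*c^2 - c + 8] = -18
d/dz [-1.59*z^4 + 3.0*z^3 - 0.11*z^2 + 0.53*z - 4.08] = -6.36*z^3 + 9.0*z^2 - 0.22*z + 0.53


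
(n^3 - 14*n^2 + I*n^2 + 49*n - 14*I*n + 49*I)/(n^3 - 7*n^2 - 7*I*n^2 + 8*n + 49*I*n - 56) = (n - 7)/(n - 8*I)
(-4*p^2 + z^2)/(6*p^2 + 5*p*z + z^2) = (-2*p + z)/(3*p + z)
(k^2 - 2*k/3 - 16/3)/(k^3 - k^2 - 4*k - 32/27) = 9*(k + 2)/(9*k^2 + 15*k + 4)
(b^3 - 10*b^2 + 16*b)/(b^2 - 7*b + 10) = b*(b - 8)/(b - 5)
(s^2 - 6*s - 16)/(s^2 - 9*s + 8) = (s + 2)/(s - 1)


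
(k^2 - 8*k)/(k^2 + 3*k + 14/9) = 9*k*(k - 8)/(9*k^2 + 27*k + 14)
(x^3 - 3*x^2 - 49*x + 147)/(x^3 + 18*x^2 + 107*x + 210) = (x^2 - 10*x + 21)/(x^2 + 11*x + 30)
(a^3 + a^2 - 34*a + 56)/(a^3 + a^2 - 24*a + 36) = (a^2 + 3*a - 28)/(a^2 + 3*a - 18)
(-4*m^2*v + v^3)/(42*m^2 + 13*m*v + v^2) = v*(-4*m^2 + v^2)/(42*m^2 + 13*m*v + v^2)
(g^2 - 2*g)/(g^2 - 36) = g*(g - 2)/(g^2 - 36)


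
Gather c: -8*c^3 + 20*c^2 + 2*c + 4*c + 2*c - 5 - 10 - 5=-8*c^3 + 20*c^2 + 8*c - 20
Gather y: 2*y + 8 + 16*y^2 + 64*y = 16*y^2 + 66*y + 8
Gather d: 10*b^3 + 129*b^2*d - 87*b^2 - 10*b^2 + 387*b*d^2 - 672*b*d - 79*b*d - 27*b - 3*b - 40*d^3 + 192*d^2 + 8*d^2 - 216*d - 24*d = 10*b^3 - 97*b^2 - 30*b - 40*d^3 + d^2*(387*b + 200) + d*(129*b^2 - 751*b - 240)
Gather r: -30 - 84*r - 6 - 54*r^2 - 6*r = -54*r^2 - 90*r - 36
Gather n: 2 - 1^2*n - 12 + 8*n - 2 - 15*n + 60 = 48 - 8*n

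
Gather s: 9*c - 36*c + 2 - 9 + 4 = -27*c - 3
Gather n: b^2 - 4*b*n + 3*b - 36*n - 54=b^2 + 3*b + n*(-4*b - 36) - 54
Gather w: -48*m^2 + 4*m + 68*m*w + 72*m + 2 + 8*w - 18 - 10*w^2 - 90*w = -48*m^2 + 76*m - 10*w^2 + w*(68*m - 82) - 16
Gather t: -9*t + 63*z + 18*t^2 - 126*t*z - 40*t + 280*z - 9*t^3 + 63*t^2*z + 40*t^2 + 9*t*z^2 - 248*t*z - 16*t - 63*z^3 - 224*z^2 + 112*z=-9*t^3 + t^2*(63*z + 58) + t*(9*z^2 - 374*z - 65) - 63*z^3 - 224*z^2 + 455*z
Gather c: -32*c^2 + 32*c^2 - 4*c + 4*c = 0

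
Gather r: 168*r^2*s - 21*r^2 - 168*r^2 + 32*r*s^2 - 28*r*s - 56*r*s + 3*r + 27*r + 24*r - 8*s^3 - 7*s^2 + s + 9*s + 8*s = r^2*(168*s - 189) + r*(32*s^2 - 84*s + 54) - 8*s^3 - 7*s^2 + 18*s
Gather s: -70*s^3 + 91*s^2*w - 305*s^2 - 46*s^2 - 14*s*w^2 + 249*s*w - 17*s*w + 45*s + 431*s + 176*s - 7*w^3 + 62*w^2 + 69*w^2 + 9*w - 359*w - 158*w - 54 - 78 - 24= -70*s^3 + s^2*(91*w - 351) + s*(-14*w^2 + 232*w + 652) - 7*w^3 + 131*w^2 - 508*w - 156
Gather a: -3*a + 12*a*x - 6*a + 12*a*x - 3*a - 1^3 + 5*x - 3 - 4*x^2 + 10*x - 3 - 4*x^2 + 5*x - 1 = a*(24*x - 12) - 8*x^2 + 20*x - 8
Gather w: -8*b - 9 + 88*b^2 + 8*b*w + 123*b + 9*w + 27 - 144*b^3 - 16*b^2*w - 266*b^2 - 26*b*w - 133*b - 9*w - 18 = -144*b^3 - 178*b^2 - 18*b + w*(-16*b^2 - 18*b)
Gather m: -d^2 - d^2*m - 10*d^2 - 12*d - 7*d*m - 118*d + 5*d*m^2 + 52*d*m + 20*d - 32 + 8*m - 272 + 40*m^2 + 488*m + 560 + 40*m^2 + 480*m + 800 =-11*d^2 - 110*d + m^2*(5*d + 80) + m*(-d^2 + 45*d + 976) + 1056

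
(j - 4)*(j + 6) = j^2 + 2*j - 24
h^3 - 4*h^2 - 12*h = h*(h - 6)*(h + 2)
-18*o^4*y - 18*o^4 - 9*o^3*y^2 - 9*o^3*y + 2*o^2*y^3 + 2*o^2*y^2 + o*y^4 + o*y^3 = (-3*o + y)*(2*o + y)*(3*o + y)*(o*y + o)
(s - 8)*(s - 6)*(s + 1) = s^3 - 13*s^2 + 34*s + 48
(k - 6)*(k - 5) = k^2 - 11*k + 30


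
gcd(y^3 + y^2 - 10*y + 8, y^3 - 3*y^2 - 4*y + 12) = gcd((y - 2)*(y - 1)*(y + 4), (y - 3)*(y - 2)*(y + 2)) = y - 2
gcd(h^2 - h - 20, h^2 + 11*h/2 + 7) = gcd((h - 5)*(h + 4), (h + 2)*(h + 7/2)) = 1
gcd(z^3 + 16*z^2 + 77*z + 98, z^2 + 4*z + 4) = z + 2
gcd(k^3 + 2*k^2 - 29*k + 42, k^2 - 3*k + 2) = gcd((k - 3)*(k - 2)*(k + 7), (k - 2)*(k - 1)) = k - 2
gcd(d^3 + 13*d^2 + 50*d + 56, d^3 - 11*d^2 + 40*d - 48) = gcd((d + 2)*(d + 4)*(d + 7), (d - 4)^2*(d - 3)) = 1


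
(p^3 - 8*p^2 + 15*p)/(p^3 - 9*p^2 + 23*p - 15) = p/(p - 1)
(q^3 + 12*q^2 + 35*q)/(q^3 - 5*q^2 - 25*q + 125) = q*(q + 7)/(q^2 - 10*q + 25)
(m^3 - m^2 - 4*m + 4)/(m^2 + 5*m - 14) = (m^2 + m - 2)/(m + 7)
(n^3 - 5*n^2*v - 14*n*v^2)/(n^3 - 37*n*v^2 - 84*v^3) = n*(n + 2*v)/(n^2 + 7*n*v + 12*v^2)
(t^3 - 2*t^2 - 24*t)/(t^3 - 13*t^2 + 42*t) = (t + 4)/(t - 7)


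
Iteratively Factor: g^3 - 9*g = (g + 3)*(g^2 - 3*g) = (g - 3)*(g + 3)*(g)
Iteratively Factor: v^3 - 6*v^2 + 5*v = (v)*(v^2 - 6*v + 5) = v*(v - 5)*(v - 1)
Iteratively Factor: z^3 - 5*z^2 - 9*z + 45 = (z - 3)*(z^2 - 2*z - 15) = (z - 5)*(z - 3)*(z + 3)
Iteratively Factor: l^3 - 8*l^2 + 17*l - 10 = (l - 2)*(l^2 - 6*l + 5) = (l - 2)*(l - 1)*(l - 5)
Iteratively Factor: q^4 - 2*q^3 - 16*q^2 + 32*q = (q + 4)*(q^3 - 6*q^2 + 8*q) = q*(q + 4)*(q^2 - 6*q + 8) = q*(q - 4)*(q + 4)*(q - 2)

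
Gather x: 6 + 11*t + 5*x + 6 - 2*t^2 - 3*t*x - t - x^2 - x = -2*t^2 + 10*t - x^2 + x*(4 - 3*t) + 12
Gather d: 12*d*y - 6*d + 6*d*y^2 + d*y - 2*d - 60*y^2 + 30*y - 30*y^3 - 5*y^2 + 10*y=d*(6*y^2 + 13*y - 8) - 30*y^3 - 65*y^2 + 40*y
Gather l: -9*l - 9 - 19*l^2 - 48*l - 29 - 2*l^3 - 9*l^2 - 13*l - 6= -2*l^3 - 28*l^2 - 70*l - 44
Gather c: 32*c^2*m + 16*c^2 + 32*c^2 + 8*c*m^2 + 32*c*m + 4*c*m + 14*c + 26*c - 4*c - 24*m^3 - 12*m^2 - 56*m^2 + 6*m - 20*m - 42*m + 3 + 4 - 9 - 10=c^2*(32*m + 48) + c*(8*m^2 + 36*m + 36) - 24*m^3 - 68*m^2 - 56*m - 12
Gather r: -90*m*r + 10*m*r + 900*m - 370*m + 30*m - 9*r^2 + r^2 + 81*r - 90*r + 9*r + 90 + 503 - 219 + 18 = -80*m*r + 560*m - 8*r^2 + 392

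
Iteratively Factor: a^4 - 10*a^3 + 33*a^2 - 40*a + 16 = (a - 1)*(a^3 - 9*a^2 + 24*a - 16) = (a - 1)^2*(a^2 - 8*a + 16) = (a - 4)*(a - 1)^2*(a - 4)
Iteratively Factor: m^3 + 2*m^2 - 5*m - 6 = (m + 3)*(m^2 - m - 2) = (m + 1)*(m + 3)*(m - 2)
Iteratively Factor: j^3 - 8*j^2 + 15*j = (j - 5)*(j^2 - 3*j) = j*(j - 5)*(j - 3)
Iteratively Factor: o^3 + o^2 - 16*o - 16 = (o + 1)*(o^2 - 16) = (o - 4)*(o + 1)*(o + 4)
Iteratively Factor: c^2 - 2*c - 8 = (c + 2)*(c - 4)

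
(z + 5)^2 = z^2 + 10*z + 25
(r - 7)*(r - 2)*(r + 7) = r^3 - 2*r^2 - 49*r + 98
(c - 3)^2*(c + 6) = c^3 - 27*c + 54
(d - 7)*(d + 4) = d^2 - 3*d - 28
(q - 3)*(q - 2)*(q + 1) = q^3 - 4*q^2 + q + 6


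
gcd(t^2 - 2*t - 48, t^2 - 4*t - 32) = t - 8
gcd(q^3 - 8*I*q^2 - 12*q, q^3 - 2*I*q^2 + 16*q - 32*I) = q - 2*I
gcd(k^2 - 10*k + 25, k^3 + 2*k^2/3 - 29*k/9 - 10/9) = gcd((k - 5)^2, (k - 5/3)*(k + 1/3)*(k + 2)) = 1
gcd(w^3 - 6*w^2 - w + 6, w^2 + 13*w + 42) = 1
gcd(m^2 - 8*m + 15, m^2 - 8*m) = 1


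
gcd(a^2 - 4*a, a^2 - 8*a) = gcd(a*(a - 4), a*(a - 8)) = a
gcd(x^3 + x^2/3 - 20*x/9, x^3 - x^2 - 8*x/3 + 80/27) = x^2 + x/3 - 20/9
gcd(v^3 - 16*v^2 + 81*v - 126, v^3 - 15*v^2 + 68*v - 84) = v^2 - 13*v + 42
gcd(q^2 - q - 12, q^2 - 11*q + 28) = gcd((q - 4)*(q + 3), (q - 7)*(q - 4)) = q - 4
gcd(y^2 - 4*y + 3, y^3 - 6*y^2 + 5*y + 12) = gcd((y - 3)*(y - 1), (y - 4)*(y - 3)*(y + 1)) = y - 3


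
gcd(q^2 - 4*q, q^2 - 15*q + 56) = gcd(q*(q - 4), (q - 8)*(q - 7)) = 1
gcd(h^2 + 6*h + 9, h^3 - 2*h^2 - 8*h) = 1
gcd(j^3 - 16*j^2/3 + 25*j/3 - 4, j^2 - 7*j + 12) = j - 3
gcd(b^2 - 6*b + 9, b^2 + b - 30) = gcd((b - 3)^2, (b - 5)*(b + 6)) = 1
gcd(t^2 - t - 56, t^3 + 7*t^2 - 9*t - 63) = t + 7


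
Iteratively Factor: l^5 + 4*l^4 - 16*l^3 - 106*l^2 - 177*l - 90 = (l + 3)*(l^4 + l^3 - 19*l^2 - 49*l - 30) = (l + 1)*(l + 3)*(l^3 - 19*l - 30) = (l - 5)*(l + 1)*(l + 3)*(l^2 + 5*l + 6) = (l - 5)*(l + 1)*(l + 3)^2*(l + 2)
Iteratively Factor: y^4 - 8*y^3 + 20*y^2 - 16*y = (y - 4)*(y^3 - 4*y^2 + 4*y) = (y - 4)*(y - 2)*(y^2 - 2*y) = (y - 4)*(y - 2)^2*(y)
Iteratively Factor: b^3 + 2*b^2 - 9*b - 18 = (b + 3)*(b^2 - b - 6) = (b - 3)*(b + 3)*(b + 2)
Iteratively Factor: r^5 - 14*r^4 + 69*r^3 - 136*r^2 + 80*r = (r)*(r^4 - 14*r^3 + 69*r^2 - 136*r + 80) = r*(r - 1)*(r^3 - 13*r^2 + 56*r - 80) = r*(r - 4)*(r - 1)*(r^2 - 9*r + 20) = r*(r - 5)*(r - 4)*(r - 1)*(r - 4)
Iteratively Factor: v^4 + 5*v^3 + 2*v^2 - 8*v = (v + 2)*(v^3 + 3*v^2 - 4*v) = (v + 2)*(v + 4)*(v^2 - v) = (v - 1)*(v + 2)*(v + 4)*(v)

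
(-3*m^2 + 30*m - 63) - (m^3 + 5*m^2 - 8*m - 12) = -m^3 - 8*m^2 + 38*m - 51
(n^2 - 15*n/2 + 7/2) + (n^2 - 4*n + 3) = 2*n^2 - 23*n/2 + 13/2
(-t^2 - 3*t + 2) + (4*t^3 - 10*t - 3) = 4*t^3 - t^2 - 13*t - 1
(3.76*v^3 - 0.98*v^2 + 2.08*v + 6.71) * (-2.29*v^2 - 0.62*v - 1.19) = -8.6104*v^5 - 0.0869999999999997*v^4 - 8.63*v^3 - 15.4893*v^2 - 6.6354*v - 7.9849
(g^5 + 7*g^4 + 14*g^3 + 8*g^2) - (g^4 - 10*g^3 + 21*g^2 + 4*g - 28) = g^5 + 6*g^4 + 24*g^3 - 13*g^2 - 4*g + 28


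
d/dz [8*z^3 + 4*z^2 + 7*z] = 24*z^2 + 8*z + 7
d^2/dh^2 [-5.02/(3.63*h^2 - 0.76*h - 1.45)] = (-132.296076*h^2 + 27.698352*h + 5.02*(7.26*h - 0.76)*(14.52*h - 1.52) + 52.84554)/(-3.63*h^2 + 0.76*h + 1.45)^3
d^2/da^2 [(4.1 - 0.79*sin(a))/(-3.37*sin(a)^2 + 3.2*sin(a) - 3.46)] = (-8.971951*sin(a)^5 + 177.7338*sin(a)^4 - 59.42995*sin(a)^3 - 437.3699*sin(a)^2 + 245.954688*sin(a) + 29.1394)/(38.272753*sin(a)^6 - 109.02624*sin(a)^5 + 221.411022*sin(a)^4 - 256.64384*sin(a)^3 + 227.324076*sin(a)^2 - 114.92736*sin(a) + 41.421736)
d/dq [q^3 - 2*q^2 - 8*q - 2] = 3*q^2 - 4*q - 8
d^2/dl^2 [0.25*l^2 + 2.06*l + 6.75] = 0.500000000000000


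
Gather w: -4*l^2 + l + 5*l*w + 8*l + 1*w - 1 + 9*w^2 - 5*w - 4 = -4*l^2 + 9*l + 9*w^2 + w*(5*l - 4) - 5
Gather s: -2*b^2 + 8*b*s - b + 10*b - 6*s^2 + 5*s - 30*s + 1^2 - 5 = -2*b^2 + 9*b - 6*s^2 + s*(8*b - 25) - 4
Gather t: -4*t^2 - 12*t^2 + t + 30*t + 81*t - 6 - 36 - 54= -16*t^2 + 112*t - 96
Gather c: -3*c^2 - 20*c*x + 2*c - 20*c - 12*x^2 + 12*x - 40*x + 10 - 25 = -3*c^2 + c*(-20*x - 18) - 12*x^2 - 28*x - 15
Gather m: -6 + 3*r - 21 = 3*r - 27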